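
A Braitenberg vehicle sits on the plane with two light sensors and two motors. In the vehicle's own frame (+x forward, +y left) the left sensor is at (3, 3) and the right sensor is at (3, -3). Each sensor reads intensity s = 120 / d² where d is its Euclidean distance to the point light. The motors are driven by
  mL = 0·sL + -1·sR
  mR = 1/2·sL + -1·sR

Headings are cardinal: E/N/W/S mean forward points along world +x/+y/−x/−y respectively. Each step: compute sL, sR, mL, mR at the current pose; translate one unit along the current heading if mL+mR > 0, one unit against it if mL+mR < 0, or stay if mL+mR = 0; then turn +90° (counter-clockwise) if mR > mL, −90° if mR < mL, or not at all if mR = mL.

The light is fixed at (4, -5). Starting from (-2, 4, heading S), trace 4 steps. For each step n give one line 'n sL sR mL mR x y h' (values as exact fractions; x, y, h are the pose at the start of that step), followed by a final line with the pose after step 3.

0 8/3 40/39 -40/39 4/13 -2 4 S
1 60/89 60/29 -60/29 -4470/2581 -2 5 E
2 120/269 24/37 -24/37 -4236/9953 -3 5 N
3 15/17 30/61 -30/61 -105/2074 -3 4 W
final -2 4 S

n=0: pose=(-2,4,S); sL=8/3, sR=40/39; mL=-40/39, mR=4/13; mL+mR=-28/39 → advance -1; mR−mL=4/3 → turn +1·90°
n=1: pose=(-2,5,E); sL=60/89, sR=60/29; mL=-60/29, mR=-4470/2581; mL+mR=-9810/2581 → advance -1; mR−mL=30/89 → turn +1·90°
n=2: pose=(-3,5,N); sL=120/269, sR=24/37; mL=-24/37, mR=-4236/9953; mL+mR=-10692/9953 → advance -1; mR−mL=60/269 → turn +1·90°
n=3: pose=(-3,4,W); sL=15/17, sR=30/61; mL=-30/61, mR=-105/2074; mL+mR=-1125/2074 → advance -1; mR−mL=15/34 → turn +1·90°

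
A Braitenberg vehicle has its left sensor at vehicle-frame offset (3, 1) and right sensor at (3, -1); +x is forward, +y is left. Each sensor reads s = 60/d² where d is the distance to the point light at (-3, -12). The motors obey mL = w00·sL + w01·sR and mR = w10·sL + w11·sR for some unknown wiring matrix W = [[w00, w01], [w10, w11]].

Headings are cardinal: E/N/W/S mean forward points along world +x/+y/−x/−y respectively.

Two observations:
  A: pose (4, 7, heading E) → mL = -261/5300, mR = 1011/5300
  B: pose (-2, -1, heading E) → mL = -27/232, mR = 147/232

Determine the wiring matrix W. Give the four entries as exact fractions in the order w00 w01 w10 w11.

obs A: pose=(4,7,E) → sL=3/25, sR=15/106, mL=-261/5300, mR=1011/5300
obs B: pose=(-2,-1,E) → sL=3/8, sR=15/29, mL=-27/232, mR=147/232
sensor matrix S = [[3/25, 15/106], [3/8, 15/29]]; det S = 1107/122960
solve [mL_A; mL_B] = S·[w00; w01] and [mR_A; mR_B] = S·[w10; w11]:
  w00 = -1, w01 = 1/2, w10 = 1, w11 = 1/2

-1 1/2 1 1/2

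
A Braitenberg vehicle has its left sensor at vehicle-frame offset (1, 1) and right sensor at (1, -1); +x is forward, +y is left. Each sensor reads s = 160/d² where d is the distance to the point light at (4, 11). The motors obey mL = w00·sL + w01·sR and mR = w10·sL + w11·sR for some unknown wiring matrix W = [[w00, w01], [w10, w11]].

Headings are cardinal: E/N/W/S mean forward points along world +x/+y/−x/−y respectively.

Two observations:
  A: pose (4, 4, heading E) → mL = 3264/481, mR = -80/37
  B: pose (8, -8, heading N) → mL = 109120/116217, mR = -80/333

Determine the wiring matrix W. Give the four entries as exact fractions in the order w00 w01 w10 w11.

1 1 -1/2 0

obs A: pose=(4,4,E) → sL=160/37, sR=32/13, mL=3264/481, mR=-80/37
obs B: pose=(8,-8,N) → sL=160/333, sR=160/349, mL=109120/116217, mR=-80/333
sensor matrix S = [[160/37, 32/13], [160/333, 160/349]]; det S = 1208320/1510821
solve [mL_A; mL_B] = S·[w00; w01] and [mR_A; mR_B] = S·[w10; w11]:
  w00 = 1, w01 = 1, w10 = -1/2, w11 = 0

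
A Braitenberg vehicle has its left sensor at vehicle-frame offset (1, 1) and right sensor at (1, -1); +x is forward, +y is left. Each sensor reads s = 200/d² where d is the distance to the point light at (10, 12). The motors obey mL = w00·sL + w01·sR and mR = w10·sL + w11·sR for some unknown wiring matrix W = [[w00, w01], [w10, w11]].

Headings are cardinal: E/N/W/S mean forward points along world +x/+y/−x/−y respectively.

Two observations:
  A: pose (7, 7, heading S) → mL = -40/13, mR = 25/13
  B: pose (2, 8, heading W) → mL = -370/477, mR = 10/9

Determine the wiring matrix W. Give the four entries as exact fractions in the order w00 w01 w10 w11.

obs A: pose=(7,7,S) → sL=5, sR=50/13, mL=-40/13, mR=25/13
obs B: pose=(2,8,W) → sL=100/53, sR=20/9, mL=-370/477, mR=10/9
sensor matrix S = [[5, 50/13], [100/53, 20/9]]; det S = 23900/6201
solve [mL_A; mL_B] = S·[w00; w01] and [mR_A; mR_B] = S·[w10; w11]:
  w00 = -1, w01 = 1/2, w10 = 0, w11 = 1/2

-1 1/2 0 1/2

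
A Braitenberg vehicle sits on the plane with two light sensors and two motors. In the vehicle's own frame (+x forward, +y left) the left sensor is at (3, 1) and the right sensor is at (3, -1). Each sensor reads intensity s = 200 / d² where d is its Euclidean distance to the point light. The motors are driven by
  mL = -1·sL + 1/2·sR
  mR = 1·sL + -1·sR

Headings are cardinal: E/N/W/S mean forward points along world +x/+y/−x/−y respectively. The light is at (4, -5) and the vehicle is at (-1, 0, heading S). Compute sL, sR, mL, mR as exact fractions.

10 5 -15/2 5

left sensor world pos  = (0, -3); dL² = 20
right sensor world pos = (-2, -3); dR² = 40
sL = 200/20 = 10
sR = 200/40 = 5
mL = -1·sL + 1/2·sR = -15/2
mR = 1·sL + -1·sR = 5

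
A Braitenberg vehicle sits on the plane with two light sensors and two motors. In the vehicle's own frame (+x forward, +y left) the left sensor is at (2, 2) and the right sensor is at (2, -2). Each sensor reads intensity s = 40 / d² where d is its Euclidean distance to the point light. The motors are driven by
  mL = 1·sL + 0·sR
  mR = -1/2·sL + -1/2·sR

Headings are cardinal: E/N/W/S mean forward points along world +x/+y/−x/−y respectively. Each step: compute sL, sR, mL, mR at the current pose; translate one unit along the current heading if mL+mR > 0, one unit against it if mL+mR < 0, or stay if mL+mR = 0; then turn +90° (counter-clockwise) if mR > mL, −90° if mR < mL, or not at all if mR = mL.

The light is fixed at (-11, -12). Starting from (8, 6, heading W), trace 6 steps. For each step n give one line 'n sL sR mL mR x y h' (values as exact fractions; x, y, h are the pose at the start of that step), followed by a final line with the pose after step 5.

n=0: pose=(8,6,W); sL=8/109, sR=40/689; mL=8/109, mR=-4936/75101; mL+mR=576/75101 → advance +1; mR−mL=-10448/75101 → turn -1·90°
n=1: pose=(7,6,N); sL=5/82, sR=1/20; mL=5/82, mR=-91/1640; mL+mR=9/1640 → advance +1; mR−mL=-191/1640 → turn -1·90°
n=2: pose=(7,7,E); sL=40/841, sR=40/689; mL=40/841, mR=-30600/579449; mL+mR=-3040/579449 → advance -1; mR−mL=-58160/579449 → turn -1·90°
n=3: pose=(6,7,S); sL=4/65, sR=20/257; mL=4/65, mR=-1164/16705; mL+mR=-136/16705 → advance -1; mR−mL=-2192/16705 → turn -1·90°
n=4: pose=(6,8,W); sL=40/549, sR=40/709; mL=40/549, mR=-25160/389241; mL+mR=3200/389241 → advance +1; mR−mL=-17840/129747 → turn -1·90°
n=5: pose=(5,8,N); sL=1/17, sR=5/101; mL=1/17, mR=-93/1717; mL+mR=8/1717 → advance +1; mR−mL=-194/1717 → turn -1·90°

0 8/109 40/689 8/109 -4936/75101 8 6 W
1 5/82 1/20 5/82 -91/1640 7 6 N
2 40/841 40/689 40/841 -30600/579449 7 7 E
3 4/65 20/257 4/65 -1164/16705 6 7 S
4 40/549 40/709 40/549 -25160/389241 6 8 W
5 1/17 5/101 1/17 -93/1717 5 8 N
final 5 9 E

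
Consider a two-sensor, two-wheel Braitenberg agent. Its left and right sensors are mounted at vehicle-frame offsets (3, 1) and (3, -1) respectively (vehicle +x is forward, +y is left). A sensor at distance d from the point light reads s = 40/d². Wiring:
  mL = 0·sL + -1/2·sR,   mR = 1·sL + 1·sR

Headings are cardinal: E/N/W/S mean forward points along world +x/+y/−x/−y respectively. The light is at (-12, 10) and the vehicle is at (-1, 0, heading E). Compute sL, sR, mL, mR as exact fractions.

40/277 40/317 -20/317 23760/87809

left sensor world pos  = (2, 1); dL² = 277
right sensor world pos = (2, -1); dR² = 317
sL = 40/277 = 40/277
sR = 40/317 = 40/317
mL = 0·sL + -1/2·sR = -20/317
mR = 1·sL + 1·sR = 23760/87809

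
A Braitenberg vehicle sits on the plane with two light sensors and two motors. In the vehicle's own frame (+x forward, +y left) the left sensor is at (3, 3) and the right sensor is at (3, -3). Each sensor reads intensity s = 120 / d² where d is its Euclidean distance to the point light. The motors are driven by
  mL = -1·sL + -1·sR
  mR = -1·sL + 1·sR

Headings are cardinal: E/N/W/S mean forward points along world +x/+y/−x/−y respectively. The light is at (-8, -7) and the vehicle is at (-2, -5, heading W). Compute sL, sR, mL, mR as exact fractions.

12 60/17 -264/17 -144/17

left sensor world pos  = (-5, -8); dL² = 10
right sensor world pos = (-5, -2); dR² = 34
sL = 120/10 = 12
sR = 120/34 = 60/17
mL = -1·sL + -1·sR = -264/17
mR = -1·sL + 1·sR = -144/17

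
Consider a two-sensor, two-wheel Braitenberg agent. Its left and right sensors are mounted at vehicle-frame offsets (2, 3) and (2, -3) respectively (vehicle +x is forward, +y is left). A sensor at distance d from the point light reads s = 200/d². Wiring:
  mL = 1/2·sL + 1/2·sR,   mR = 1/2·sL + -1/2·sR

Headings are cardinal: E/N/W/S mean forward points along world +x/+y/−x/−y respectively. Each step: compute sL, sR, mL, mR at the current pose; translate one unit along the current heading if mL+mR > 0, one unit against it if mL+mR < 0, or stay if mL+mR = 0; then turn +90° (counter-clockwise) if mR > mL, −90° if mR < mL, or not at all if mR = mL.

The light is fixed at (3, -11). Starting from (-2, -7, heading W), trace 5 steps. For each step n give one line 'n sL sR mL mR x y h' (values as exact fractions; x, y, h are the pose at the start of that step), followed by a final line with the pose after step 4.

0 4 100/49 148/49 48/49 -2 -7 W
1 200/117 40/9 40/13 -160/117 -3 -7 N
2 5/2 10 25/4 -15/4 -3 -6 E
3 200/13 200/73 8600/949 6000/949 -2 -6 S
4 4 100/49 148/49 48/49 -2 -7 W
final -3 -7 N

n=0: pose=(-2,-7,W); sL=4, sR=100/49; mL=148/49, mR=48/49; mL+mR=4 → advance +1; mR−mL=-100/49 → turn -1·90°
n=1: pose=(-3,-7,N); sL=200/117, sR=40/9; mL=40/13, mR=-160/117; mL+mR=200/117 → advance +1; mR−mL=-40/9 → turn -1·90°
n=2: pose=(-3,-6,E); sL=5/2, sR=10; mL=25/4, mR=-15/4; mL+mR=5/2 → advance +1; mR−mL=-10 → turn -1·90°
n=3: pose=(-2,-6,S); sL=200/13, sR=200/73; mL=8600/949, mR=6000/949; mL+mR=200/13 → advance +1; mR−mL=-200/73 → turn -1·90°
n=4: pose=(-2,-7,W); sL=4, sR=100/49; mL=148/49, mR=48/49; mL+mR=4 → advance +1; mR−mL=-100/49 → turn -1·90°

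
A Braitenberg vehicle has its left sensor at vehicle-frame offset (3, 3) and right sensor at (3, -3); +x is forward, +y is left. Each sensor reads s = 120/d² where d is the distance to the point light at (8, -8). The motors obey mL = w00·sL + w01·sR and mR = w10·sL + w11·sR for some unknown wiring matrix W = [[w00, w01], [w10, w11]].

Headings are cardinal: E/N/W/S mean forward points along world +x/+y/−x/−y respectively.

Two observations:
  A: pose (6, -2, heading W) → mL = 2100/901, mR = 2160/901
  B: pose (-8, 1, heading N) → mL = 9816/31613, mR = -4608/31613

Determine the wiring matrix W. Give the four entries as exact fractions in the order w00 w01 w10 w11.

1/2 1/2 1 -1

obs A: pose=(6,-2,W) → sL=60/17, sR=60/53, mL=2100/901, mR=2160/901
obs B: pose=(-8,1,N) → sL=24/101, sR=120/313, mL=9816/31613, mR=-4608/31613
sensor matrix S = [[60/17, 60/53], [24/101, 120/313]]; det S = 30879360/28483313
solve [mL_A; mL_B] = S·[w00; w01] and [mR_A; mR_B] = S·[w10; w11]:
  w00 = 1/2, w01 = 1/2, w10 = 1, w11 = -1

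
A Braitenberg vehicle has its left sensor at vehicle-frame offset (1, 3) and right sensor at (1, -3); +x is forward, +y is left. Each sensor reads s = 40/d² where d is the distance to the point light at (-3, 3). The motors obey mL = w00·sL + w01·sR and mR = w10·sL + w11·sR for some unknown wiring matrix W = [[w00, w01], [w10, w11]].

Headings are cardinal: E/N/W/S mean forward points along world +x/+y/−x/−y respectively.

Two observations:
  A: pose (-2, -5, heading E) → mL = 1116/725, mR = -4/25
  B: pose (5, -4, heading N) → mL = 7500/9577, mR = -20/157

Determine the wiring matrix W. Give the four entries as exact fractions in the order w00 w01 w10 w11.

1 1/2 0 -1/2

obs A: pose=(-2,-5,E) → sL=40/29, sR=8/25, mL=1116/725, mR=-4/25
obs B: pose=(5,-4,N) → sL=40/61, sR=40/157, mL=7500/9577, mR=-20/157
sensor matrix S = [[40/29, 8/25], [40/61, 40/157]]; det S = 196608/1388665
solve [mL_A; mL_B] = S·[w00; w01] and [mR_A; mR_B] = S·[w10; w11]:
  w00 = 1, w01 = 1/2, w10 = 0, w11 = -1/2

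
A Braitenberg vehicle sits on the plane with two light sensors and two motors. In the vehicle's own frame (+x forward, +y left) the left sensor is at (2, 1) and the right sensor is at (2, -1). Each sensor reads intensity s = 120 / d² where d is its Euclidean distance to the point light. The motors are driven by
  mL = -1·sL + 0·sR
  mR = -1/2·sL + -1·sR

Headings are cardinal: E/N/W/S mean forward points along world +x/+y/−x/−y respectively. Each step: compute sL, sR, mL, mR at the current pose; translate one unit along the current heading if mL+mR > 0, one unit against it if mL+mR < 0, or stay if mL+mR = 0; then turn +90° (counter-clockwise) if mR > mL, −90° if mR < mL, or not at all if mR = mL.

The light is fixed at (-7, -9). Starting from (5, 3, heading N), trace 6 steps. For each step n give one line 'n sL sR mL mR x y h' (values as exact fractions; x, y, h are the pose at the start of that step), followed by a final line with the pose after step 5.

n=0: pose=(5,3,N); sL=120/317, sR=24/73; mL=-120/317, mR=-11988/23141; mL+mR=-20748/23141 → advance -1; mR−mL=-3228/23141 → turn -1·90°
n=1: pose=(5,2,E); sL=6/17, sR=15/37; mL=-6/17, mR=-366/629; mL+mR=-588/629 → advance -1; mR−mL=-144/629 → turn -1·90°
n=2: pose=(4,2,S); sL=8/15, sR=120/181; mL=-8/15, mR=-2524/2715; mL+mR=-1324/905 → advance -1; mR−mL=-1076/2715 → turn -1·90°
n=3: pose=(4,3,W); sL=60/101, sR=12/25; mL=-60/101, mR=-1962/2525; mL+mR=-3462/2525 → advance -1; mR−mL=-462/2525 → turn -1·90°
n=4: pose=(5,3,N); sL=120/317, sR=24/73; mL=-120/317, mR=-11988/23141; mL+mR=-20748/23141 → advance -1; mR−mL=-3228/23141 → turn -1·90°
n=5: pose=(5,2,E); sL=6/17, sR=15/37; mL=-6/17, mR=-366/629; mL+mR=-588/629 → advance -1; mR−mL=-144/629 → turn -1·90°

0 120/317 24/73 -120/317 -11988/23141 5 3 N
1 6/17 15/37 -6/17 -366/629 5 2 E
2 8/15 120/181 -8/15 -2524/2715 4 2 S
3 60/101 12/25 -60/101 -1962/2525 4 3 W
4 120/317 24/73 -120/317 -11988/23141 5 3 N
5 6/17 15/37 -6/17 -366/629 5 2 E
final 4 2 S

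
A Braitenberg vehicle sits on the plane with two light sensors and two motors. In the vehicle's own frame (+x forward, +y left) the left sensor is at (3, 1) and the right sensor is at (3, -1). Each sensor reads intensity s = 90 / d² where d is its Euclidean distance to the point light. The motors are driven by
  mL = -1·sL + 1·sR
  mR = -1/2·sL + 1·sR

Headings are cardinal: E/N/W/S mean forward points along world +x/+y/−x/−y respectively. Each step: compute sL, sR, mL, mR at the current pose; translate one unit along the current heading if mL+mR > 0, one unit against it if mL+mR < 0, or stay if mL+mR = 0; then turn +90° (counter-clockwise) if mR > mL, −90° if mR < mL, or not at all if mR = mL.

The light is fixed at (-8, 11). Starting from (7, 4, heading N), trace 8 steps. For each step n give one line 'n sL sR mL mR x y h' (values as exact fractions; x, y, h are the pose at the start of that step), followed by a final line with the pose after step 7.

0 45/106 45/136 -675/7208 855/7208 7 4 N
1 90/193 90/169 2160/32617 9765/32617 7 5 W
2 5/17 9/25 28/425 181/850 6 5 S
3 18/65 90/353 -504/22945 2673/22945 6 4 E
4 45/106 45/136 -675/7208 855/7208 7 4 N
5 90/193 90/169 2160/32617 9765/32617 7 5 W
6 5/17 9/25 28/425 181/850 6 5 S
7 18/65 90/353 -504/22945 2673/22945 6 4 E
final 7 4 N

n=0: pose=(7,4,N); sL=45/106, sR=45/136; mL=-675/7208, mR=855/7208; mL+mR=45/1802 → advance +1; mR−mL=45/212 → turn +1·90°
n=1: pose=(7,5,W); sL=90/193, sR=90/169; mL=2160/32617, mR=9765/32617; mL+mR=11925/32617 → advance +1; mR−mL=45/193 → turn +1·90°
n=2: pose=(6,5,S); sL=5/17, sR=9/25; mL=28/425, mR=181/850; mL+mR=237/850 → advance +1; mR−mL=5/34 → turn +1·90°
n=3: pose=(6,4,E); sL=18/65, sR=90/353; mL=-504/22945, mR=2673/22945; mL+mR=2169/22945 → advance +1; mR−mL=9/65 → turn +1·90°
n=4: pose=(7,4,N); sL=45/106, sR=45/136; mL=-675/7208, mR=855/7208; mL+mR=45/1802 → advance +1; mR−mL=45/212 → turn +1·90°
n=5: pose=(7,5,W); sL=90/193, sR=90/169; mL=2160/32617, mR=9765/32617; mL+mR=11925/32617 → advance +1; mR−mL=45/193 → turn +1·90°
n=6: pose=(6,5,S); sL=5/17, sR=9/25; mL=28/425, mR=181/850; mL+mR=237/850 → advance +1; mR−mL=5/34 → turn +1·90°
n=7: pose=(6,4,E); sL=18/65, sR=90/353; mL=-504/22945, mR=2673/22945; mL+mR=2169/22945 → advance +1; mR−mL=9/65 → turn +1·90°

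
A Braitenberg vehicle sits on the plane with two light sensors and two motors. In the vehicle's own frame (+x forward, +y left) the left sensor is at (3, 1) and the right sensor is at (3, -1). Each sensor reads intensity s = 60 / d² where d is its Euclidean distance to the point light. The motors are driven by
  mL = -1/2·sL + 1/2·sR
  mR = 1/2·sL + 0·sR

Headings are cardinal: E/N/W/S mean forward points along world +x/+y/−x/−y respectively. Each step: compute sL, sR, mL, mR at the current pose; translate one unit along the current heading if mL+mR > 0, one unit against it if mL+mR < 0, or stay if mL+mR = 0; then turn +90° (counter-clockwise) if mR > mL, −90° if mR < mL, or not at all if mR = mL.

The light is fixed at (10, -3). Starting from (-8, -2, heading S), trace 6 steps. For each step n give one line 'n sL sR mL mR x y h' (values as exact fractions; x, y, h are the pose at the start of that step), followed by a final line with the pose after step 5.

0 60/293 12/73 -432/21389 30/293 -8 -2 S
1 30/113 30/113 0 15/113 -8 -3 E
2 20/111 12/53 136/5883 10/111 -7 -3 N
3 3/20 15/101 -3/4040 3/40 -7 -2 W
4 60/293 12/73 -432/21389 30/293 -8 -2 S
5 30/113 30/113 0 15/113 -8 -3 E
final -7 -3 N

n=0: pose=(-8,-2,S); sL=60/293, sR=12/73; mL=-432/21389, mR=30/293; mL+mR=6/73 → advance +1; mR−mL=2622/21389 → turn +1·90°
n=1: pose=(-8,-3,E); sL=30/113, sR=30/113; mL=0, mR=15/113; mL+mR=15/113 → advance +1; mR−mL=15/113 → turn +1·90°
n=2: pose=(-7,-3,N); sL=20/111, sR=12/53; mL=136/5883, mR=10/111; mL+mR=6/53 → advance +1; mR−mL=394/5883 → turn +1·90°
n=3: pose=(-7,-2,W); sL=3/20, sR=15/101; mL=-3/4040, mR=3/40; mL+mR=15/202 → advance +1; mR−mL=153/2020 → turn +1·90°
n=4: pose=(-8,-2,S); sL=60/293, sR=12/73; mL=-432/21389, mR=30/293; mL+mR=6/73 → advance +1; mR−mL=2622/21389 → turn +1·90°
n=5: pose=(-8,-3,E); sL=30/113, sR=30/113; mL=0, mR=15/113; mL+mR=15/113 → advance +1; mR−mL=15/113 → turn +1·90°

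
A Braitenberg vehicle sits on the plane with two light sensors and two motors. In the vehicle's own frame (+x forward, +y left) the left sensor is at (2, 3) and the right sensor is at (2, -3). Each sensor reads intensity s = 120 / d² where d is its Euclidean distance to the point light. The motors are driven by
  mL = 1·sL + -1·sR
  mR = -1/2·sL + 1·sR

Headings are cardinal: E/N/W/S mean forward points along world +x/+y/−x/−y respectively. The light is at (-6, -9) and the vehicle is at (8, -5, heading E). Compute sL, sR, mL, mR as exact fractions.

24/61 120/257 -1152/15677 4236/15677

left sensor world pos  = (10, -2); dL² = 305
right sensor world pos = (10, -8); dR² = 257
sL = 120/305 = 24/61
sR = 120/257 = 120/257
mL = 1·sL + -1·sR = -1152/15677
mR = -1/2·sL + 1·sR = 4236/15677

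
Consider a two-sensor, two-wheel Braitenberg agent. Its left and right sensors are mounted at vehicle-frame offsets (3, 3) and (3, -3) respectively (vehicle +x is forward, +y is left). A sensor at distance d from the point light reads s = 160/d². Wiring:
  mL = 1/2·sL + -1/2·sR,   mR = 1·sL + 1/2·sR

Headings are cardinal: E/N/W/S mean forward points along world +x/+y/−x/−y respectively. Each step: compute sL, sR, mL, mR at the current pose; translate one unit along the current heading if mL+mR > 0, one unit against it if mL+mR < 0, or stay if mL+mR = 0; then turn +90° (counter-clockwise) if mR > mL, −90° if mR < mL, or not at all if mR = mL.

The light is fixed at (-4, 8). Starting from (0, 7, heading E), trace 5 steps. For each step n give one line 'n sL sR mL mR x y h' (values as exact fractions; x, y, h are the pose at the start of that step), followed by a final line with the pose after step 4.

n=0: pose=(0,7,E); sL=160/53, sR=32/13; mL=192/689, mR=2928/689; mL+mR=240/53 → advance +1; mR−mL=2736/689 → turn +1·90°
n=1: pose=(1,7,N); sL=20, sR=40/17; mL=150/17, mR=360/17; mL+mR=30 → advance +1; mR−mL=210/17 → turn +1·90°
n=2: pose=(1,8,W); sL=160/13, sR=160/13; mL=0, mR=240/13; mL+mR=240/13 → advance +1; mR−mL=240/13 → turn +1·90°
n=3: pose=(0,8,S); sL=80/29, sR=16; mL=-192/29, mR=312/29; mL+mR=120/29 → advance +1; mR−mL=504/29 → turn +1·90°
n=4: pose=(0,7,E); sL=160/53, sR=32/13; mL=192/689, mR=2928/689; mL+mR=240/53 → advance +1; mR−mL=2736/689 → turn +1·90°

0 160/53 32/13 192/689 2928/689 0 7 E
1 20 40/17 150/17 360/17 1 7 N
2 160/13 160/13 0 240/13 1 8 W
3 80/29 16 -192/29 312/29 0 8 S
4 160/53 32/13 192/689 2928/689 0 7 E
final 1 7 N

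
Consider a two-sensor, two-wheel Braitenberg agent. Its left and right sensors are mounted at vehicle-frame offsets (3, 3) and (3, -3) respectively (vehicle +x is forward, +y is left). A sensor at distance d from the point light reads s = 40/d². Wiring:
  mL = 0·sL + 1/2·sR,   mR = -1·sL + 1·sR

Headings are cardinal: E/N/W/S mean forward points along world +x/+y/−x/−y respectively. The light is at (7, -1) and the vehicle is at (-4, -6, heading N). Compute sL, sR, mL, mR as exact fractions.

left sensor world pos  = (-7, -3); dL² = 200
right sensor world pos = (-1, -3); dR² = 68
sL = 40/200 = 1/5
sR = 40/68 = 10/17
mL = 0·sL + 1/2·sR = 5/17
mR = -1·sL + 1·sR = 33/85

1/5 10/17 5/17 33/85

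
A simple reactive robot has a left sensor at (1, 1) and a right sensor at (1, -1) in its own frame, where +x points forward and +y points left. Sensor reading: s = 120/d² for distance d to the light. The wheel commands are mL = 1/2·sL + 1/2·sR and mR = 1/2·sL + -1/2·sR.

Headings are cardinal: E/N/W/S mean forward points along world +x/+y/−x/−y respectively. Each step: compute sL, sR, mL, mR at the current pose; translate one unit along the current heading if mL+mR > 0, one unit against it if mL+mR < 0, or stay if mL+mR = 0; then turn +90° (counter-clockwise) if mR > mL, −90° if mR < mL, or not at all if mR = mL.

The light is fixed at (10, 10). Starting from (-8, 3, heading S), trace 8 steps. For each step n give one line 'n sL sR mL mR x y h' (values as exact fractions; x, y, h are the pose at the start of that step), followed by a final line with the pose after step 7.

n=0: pose=(-8,3,S); sL=120/353, sR=24/85; mL=9336/30005, mR=864/30005; mL+mR=120/353 → advance +1; mR−mL=-24/85 → turn -1·90°
n=1: pose=(-8,2,W); sL=60/221, sR=12/41; mL=2556/9061, mR=-96/9061; mL+mR=60/221 → advance +1; mR−mL=-12/41 → turn -1·90°
n=2: pose=(-9,2,N); sL=120/449, sR=120/373; mL=49320/167477, mR=-4560/167477; mL+mR=120/449 → advance +1; mR−mL=-120/373 → turn -1·90°
n=3: pose=(-9,3,E); sL=1/3, sR=30/97; mL=187/582, mR=7/582; mL+mR=1/3 → advance +1; mR−mL=-30/97 → turn -1·90°
n=4: pose=(-8,3,S); sL=120/353, sR=24/85; mL=9336/30005, mR=864/30005; mL+mR=120/353 → advance +1; mR−mL=-24/85 → turn -1·90°
n=5: pose=(-8,2,W); sL=60/221, sR=12/41; mL=2556/9061, mR=-96/9061; mL+mR=60/221 → advance +1; mR−mL=-12/41 → turn -1·90°
n=6: pose=(-9,2,N); sL=120/449, sR=120/373; mL=49320/167477, mR=-4560/167477; mL+mR=120/449 → advance +1; mR−mL=-120/373 → turn -1·90°
n=7: pose=(-9,3,E); sL=1/3, sR=30/97; mL=187/582, mR=7/582; mL+mR=1/3 → advance +1; mR−mL=-30/97 → turn -1·90°

0 120/353 24/85 9336/30005 864/30005 -8 3 S
1 60/221 12/41 2556/9061 -96/9061 -8 2 W
2 120/449 120/373 49320/167477 -4560/167477 -9 2 N
3 1/3 30/97 187/582 7/582 -9 3 E
4 120/353 24/85 9336/30005 864/30005 -8 3 S
5 60/221 12/41 2556/9061 -96/9061 -8 2 W
6 120/449 120/373 49320/167477 -4560/167477 -9 2 N
7 1/3 30/97 187/582 7/582 -9 3 E
final -8 3 S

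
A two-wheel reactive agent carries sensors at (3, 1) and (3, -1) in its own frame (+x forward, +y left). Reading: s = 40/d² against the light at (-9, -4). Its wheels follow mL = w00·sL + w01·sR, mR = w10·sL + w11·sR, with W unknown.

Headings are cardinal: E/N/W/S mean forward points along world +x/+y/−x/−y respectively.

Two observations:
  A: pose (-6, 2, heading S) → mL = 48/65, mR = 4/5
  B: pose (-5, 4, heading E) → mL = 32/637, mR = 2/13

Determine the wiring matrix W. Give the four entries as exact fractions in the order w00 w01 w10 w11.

obs A: pose=(-6,2,S) → sL=8/5, sR=40/13, mL=48/65, mR=4/5
obs B: pose=(-5,4,E) → sL=4/13, sR=20/49, mL=32/637, mR=2/13
sensor matrix S = [[8/5, 40/13], [4/13, 20/49]]; det S = -2432/8281
solve [mL_A; mL_B] = S·[w00; w01] and [mR_A; mR_B] = S·[w10; w11]:
  w00 = -1/2, w01 = 1/2, w10 = 1/2, w11 = 0

-1/2 1/2 1/2 0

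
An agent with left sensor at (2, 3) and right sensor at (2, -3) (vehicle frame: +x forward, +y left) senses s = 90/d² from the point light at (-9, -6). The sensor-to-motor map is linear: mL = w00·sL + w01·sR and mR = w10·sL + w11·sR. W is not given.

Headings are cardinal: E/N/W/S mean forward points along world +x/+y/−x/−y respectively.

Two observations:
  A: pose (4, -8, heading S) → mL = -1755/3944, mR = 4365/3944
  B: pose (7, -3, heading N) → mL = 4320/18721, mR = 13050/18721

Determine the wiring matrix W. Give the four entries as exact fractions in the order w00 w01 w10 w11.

obs A: pose=(4,-8,S) → sL=45/136, sR=45/58, mL=-1755/3944, mR=4365/3944
obs B: pose=(7,-3,N) → sL=45/97, sR=45/193, mL=4320/18721, mR=13050/18721
sensor matrix S = [[45/136, 45/58], [45/97, 45/193]]; det S = -20879775/73835624
solve [mL_A; mL_B] = S·[w00; w01] and [mR_A; mR_B] = S·[w10; w11]:
  w00 = 1, w01 = -1, w10 = 1, w11 = 1

1 -1 1 1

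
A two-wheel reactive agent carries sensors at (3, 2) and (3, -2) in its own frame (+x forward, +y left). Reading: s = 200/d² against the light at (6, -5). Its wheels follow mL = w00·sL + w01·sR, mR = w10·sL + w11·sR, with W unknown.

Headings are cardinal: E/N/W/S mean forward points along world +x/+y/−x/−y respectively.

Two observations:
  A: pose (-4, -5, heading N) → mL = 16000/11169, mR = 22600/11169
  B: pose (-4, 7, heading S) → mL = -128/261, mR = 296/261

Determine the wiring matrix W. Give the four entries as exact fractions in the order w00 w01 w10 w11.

-1 1 1/2 1/2

obs A: pose=(-4,-5,N) → sL=200/153, sR=200/73, mL=16000/11169, mR=22600/11169
obs B: pose=(-4,7,S) → sL=40/29, sR=8/9, mL=-128/261, mR=296/261
sensor matrix S = [[200/153, 200/73], [40/29, 8/9]]; det S = -7628800/2915109
solve [mL_A; mL_B] = S·[w00; w01] and [mR_A; mR_B] = S·[w10; w11]:
  w00 = -1, w01 = 1, w10 = 1/2, w11 = 1/2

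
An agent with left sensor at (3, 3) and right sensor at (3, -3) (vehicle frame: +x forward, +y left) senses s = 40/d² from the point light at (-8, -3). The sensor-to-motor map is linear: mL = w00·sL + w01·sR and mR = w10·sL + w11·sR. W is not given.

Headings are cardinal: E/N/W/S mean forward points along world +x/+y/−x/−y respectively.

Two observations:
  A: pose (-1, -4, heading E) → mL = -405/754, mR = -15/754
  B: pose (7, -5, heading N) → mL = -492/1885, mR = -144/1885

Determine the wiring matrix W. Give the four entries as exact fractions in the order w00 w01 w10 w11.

-1/2 -1 -1/2 1/2

obs A: pose=(-1,-4,E) → sL=5/13, sR=10/29, mL=-405/754, mR=-15/754
obs B: pose=(7,-5,N) → sL=8/29, sR=8/65, mL=-492/1885, mR=-144/1885
sensor matrix S = [[5/13, 10/29], [8/29, 8/65]]; det S = -6792/142129
solve [mL_A; mL_B] = S·[w00; w01] and [mR_A; mR_B] = S·[w10; w11]:
  w00 = -1/2, w01 = -1, w10 = -1/2, w11 = 1/2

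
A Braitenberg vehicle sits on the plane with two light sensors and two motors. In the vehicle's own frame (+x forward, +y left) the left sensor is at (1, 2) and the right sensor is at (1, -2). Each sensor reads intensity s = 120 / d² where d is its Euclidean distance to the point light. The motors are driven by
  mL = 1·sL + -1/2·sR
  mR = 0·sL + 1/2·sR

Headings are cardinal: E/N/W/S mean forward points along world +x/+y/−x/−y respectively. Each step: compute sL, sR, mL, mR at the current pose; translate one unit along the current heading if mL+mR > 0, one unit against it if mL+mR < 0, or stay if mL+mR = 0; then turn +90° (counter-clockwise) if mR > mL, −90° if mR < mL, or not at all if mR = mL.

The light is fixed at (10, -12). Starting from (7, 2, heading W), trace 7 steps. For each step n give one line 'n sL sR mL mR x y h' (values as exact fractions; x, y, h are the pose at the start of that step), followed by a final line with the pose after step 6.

n=0: pose=(7,2,W); sL=3/4, sR=15/34; mL=9/17, mR=15/68; mL+mR=3/4 → advance +1; mR−mL=-21/68 → turn -1·90°
n=1: pose=(6,2,N); sL=40/87, sR=120/229; mL=3940/19923, mR=60/229; mL+mR=40/87 → advance +1; mR−mL=1280/19923 → turn +1·90°
n=2: pose=(6,3,W); sL=60/97, sR=60/157; mL=6510/15229, mR=30/157; mL+mR=60/97 → advance +1; mR−mL=-3600/15229 → turn -1·90°
n=3: pose=(5,3,N); sL=24/61, sR=24/53; mL=540/3233, mR=12/53; mL+mR=24/61 → advance +1; mR−mL=192/3233 → turn +1·90°
n=4: pose=(5,4,W); sL=15/29, sR=1/3; mL=61/174, mR=1/6; mL+mR=15/29 → advance +1; mR−mL=-16/87 → turn -1·90°
n=5: pose=(4,4,N); sL=120/353, sR=24/61; mL=3084/21533, mR=12/61; mL+mR=120/353 → advance +1; mR−mL=1152/21533 → turn +1·90°
n=6: pose=(4,5,W); sL=60/137, sR=12/41; mL=1638/5617, mR=6/41; mL+mR=60/137 → advance +1; mR−mL=-816/5617 → turn -1·90°

0 3/4 15/34 9/17 15/68 7 2 W
1 40/87 120/229 3940/19923 60/229 6 2 N
2 60/97 60/157 6510/15229 30/157 6 3 W
3 24/61 24/53 540/3233 12/53 5 3 N
4 15/29 1/3 61/174 1/6 5 4 W
5 120/353 24/61 3084/21533 12/61 4 4 N
6 60/137 12/41 1638/5617 6/41 4 5 W
final 3 5 N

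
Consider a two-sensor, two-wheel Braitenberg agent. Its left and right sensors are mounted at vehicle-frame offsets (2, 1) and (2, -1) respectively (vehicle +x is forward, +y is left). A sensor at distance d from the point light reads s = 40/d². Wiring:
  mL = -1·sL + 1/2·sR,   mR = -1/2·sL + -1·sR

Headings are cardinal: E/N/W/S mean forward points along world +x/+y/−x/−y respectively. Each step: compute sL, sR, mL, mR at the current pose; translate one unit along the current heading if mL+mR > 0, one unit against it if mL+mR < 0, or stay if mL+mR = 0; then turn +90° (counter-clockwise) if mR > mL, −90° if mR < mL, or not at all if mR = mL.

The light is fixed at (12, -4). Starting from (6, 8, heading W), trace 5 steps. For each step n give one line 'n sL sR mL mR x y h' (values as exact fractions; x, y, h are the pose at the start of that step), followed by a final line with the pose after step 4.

0 8/37 40/233 -1124/8621 -2412/8621 6 8 W
1 5/29 10/53 -120/1537 -845/3074 7 8 N
2 40/153 40/109 -1300/16677 -8300/16677 7 7 E
3 20/53 4/13 -154/689 -342/689 6 7 S
4 8/37 40/233 -1124/8621 -2412/8621 6 8 W
final 7 8 N

n=0: pose=(6,8,W); sL=8/37, sR=40/233; mL=-1124/8621, mR=-2412/8621; mL+mR=-3536/8621 → advance -1; mR−mL=-1288/8621 → turn -1·90°
n=1: pose=(7,8,N); sL=5/29, sR=10/53; mL=-120/1537, mR=-845/3074; mL+mR=-1085/3074 → advance -1; mR−mL=-605/3074 → turn -1·90°
n=2: pose=(7,7,E); sL=40/153, sR=40/109; mL=-1300/16677, mR=-8300/16677; mL+mR=-3200/5559 → advance -1; mR−mL=-7000/16677 → turn -1·90°
n=3: pose=(6,7,S); sL=20/53, sR=4/13; mL=-154/689, mR=-342/689; mL+mR=-496/689 → advance -1; mR−mL=-188/689 → turn -1·90°
n=4: pose=(6,8,W); sL=8/37, sR=40/233; mL=-1124/8621, mR=-2412/8621; mL+mR=-3536/8621 → advance -1; mR−mL=-1288/8621 → turn -1·90°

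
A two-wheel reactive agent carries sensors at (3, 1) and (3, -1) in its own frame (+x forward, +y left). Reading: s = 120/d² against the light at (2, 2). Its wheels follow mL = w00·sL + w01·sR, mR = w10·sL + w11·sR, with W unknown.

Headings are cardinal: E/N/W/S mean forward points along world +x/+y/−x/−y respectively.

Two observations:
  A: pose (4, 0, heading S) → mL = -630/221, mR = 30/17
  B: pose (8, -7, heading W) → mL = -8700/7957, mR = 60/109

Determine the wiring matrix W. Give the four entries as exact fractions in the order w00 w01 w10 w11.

1/2 -1 1/2 0

obs A: pose=(4,0,S) → sL=60/17, sR=60/13, mL=-630/221, mR=30/17
obs B: pose=(8,-7,W) → sL=120/109, sR=120/73, mL=-8700/7957, mR=60/109
sensor matrix S = [[60/17, 60/13], [120/109, 120/73]]; det S = 1267200/1758497
solve [mL_A; mL_B] = S·[w00; w01] and [mR_A; mR_B] = S·[w10; w11]:
  w00 = 1/2, w01 = -1, w10 = 1/2, w11 = 0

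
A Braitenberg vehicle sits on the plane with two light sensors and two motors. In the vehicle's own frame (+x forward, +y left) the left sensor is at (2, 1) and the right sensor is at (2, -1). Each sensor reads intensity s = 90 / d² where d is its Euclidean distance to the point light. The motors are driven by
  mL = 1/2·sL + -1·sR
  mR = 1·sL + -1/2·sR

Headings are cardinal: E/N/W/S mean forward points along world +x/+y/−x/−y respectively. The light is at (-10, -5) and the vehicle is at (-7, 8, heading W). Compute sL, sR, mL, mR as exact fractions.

18/29 90/197 -837/5713 2241/5713

left sensor world pos  = (-9, 7); dL² = 145
right sensor world pos = (-9, 9); dR² = 197
sL = 90/145 = 18/29
sR = 90/197 = 90/197
mL = 1/2·sL + -1·sR = -837/5713
mR = 1·sL + -1/2·sR = 2241/5713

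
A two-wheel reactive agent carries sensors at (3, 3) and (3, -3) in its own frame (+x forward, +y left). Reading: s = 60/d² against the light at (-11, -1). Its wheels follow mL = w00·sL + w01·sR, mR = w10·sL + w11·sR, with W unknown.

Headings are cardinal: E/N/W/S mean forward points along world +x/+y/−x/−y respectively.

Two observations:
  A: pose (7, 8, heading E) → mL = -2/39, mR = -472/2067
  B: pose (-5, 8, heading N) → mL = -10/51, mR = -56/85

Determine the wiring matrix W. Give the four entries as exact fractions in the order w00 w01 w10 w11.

-1/2 0 -1 -1

obs A: pose=(7,8,E) → sL=4/39, sR=20/159, mL=-2/39, mR=-472/2067
obs B: pose=(-5,8,N) → sL=20/51, sR=4/15, mL=-10/51, mR=-56/85
sensor matrix S = [[4/39, 20/159], [20/51, 4/15]]; det S = -11584/527085
solve [mL_A; mL_B] = S·[w00; w01] and [mR_A; mR_B] = S·[w10; w11]:
  w00 = -1/2, w01 = 0, w10 = -1, w11 = -1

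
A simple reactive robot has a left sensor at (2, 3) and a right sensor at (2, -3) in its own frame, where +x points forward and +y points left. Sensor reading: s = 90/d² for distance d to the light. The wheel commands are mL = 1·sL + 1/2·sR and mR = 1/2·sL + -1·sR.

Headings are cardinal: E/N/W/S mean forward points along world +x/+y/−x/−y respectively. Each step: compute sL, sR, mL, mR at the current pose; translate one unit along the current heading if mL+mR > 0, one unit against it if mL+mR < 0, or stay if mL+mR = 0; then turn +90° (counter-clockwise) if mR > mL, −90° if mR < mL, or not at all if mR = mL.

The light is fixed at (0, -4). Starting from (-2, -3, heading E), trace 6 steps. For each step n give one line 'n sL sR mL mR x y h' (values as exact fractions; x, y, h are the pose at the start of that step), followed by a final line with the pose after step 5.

n=0: pose=(-2,-3,E); sL=45/8, sR=45/2; mL=135/8, mR=-315/16; mL+mR=-45/16 → advance -1; mR−mL=-585/16 → turn -1·90°
n=1: pose=(-3,-3,S); sL=90, sR=90/37; mL=3375/37, mR=1575/37; mL+mR=4950/37 → advance +1; mR−mL=-1800/37 → turn -1·90°
n=2: pose=(-3,-4,W); sL=45/17, sR=45/17; mL=135/34, mR=-45/34; mL+mR=45/17 → advance +1; mR−mL=-90/17 → turn -1·90°
n=3: pose=(-4,-4,N); sL=90/53, sR=18; mL=567/53, mR=-909/53; mL+mR=-342/53 → advance -1; mR−mL=-1476/53 → turn -1·90°
n=4: pose=(-4,-5,E); sL=45/4, sR=9/2; mL=27/2, mR=9/8; mL+mR=117/8 → advance +1; mR−mL=-99/8 → turn -1·90°
n=5: pose=(-3,-5,S); sL=10, sR=2; mL=11, mR=3; mL+mR=14 → advance +1; mR−mL=-8 → turn -1·90°

0 45/8 45/2 135/8 -315/16 -2 -3 E
1 90 90/37 3375/37 1575/37 -3 -3 S
2 45/17 45/17 135/34 -45/34 -3 -4 W
3 90/53 18 567/53 -909/53 -4 -4 N
4 45/4 9/2 27/2 9/8 -4 -5 E
5 10 2 11 3 -3 -5 S
final -3 -6 W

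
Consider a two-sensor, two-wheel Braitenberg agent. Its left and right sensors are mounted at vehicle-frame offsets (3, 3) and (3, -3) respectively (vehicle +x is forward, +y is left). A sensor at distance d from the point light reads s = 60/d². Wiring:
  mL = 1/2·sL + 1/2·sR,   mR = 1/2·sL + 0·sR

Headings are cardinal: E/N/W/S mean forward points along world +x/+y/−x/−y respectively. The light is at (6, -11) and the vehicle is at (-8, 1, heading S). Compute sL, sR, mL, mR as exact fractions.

left sensor world pos  = (-5, -2); dL² = 202
right sensor world pos = (-11, -2); dR² = 370
sL = 60/202 = 30/101
sR = 60/370 = 6/37
mL = 1/2·sL + 1/2·sR = 858/3737
mR = 1/2·sL + 0·sR = 15/101

30/101 6/37 858/3737 15/101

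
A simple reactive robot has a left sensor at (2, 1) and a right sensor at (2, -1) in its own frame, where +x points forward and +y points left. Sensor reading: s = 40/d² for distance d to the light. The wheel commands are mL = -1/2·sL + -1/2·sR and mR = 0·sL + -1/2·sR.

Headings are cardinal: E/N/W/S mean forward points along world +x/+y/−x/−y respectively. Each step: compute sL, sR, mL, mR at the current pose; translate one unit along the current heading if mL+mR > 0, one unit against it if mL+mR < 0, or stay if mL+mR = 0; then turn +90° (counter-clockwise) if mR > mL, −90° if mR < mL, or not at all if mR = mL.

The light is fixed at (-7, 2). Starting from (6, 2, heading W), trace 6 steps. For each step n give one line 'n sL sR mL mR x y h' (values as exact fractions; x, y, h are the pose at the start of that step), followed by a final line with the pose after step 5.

0 20/61 20/61 -20/61 -10/61 6 2 W
1 40/229 40/173 -8040/39617 -20/173 7 2 S
2 2/13 5/32 -129/832 -5/64 7 3 E
3 40/153 8/41 -1432/6273 -4/41 6 3 N
4 20/61 20/61 -20/61 -10/61 6 2 W
5 40/229 40/173 -8040/39617 -20/173 7 2 S
final 7 3 E

n=0: pose=(6,2,W); sL=20/61, sR=20/61; mL=-20/61, mR=-10/61; mL+mR=-30/61 → advance -1; mR−mL=10/61 → turn +1·90°
n=1: pose=(7,2,S); sL=40/229, sR=40/173; mL=-8040/39617, mR=-20/173; mL+mR=-12620/39617 → advance -1; mR−mL=20/229 → turn +1·90°
n=2: pose=(7,3,E); sL=2/13, sR=5/32; mL=-129/832, mR=-5/64; mL+mR=-97/416 → advance -1; mR−mL=1/13 → turn +1·90°
n=3: pose=(6,3,N); sL=40/153, sR=8/41; mL=-1432/6273, mR=-4/41; mL+mR=-2044/6273 → advance -1; mR−mL=20/153 → turn +1·90°
n=4: pose=(6,2,W); sL=20/61, sR=20/61; mL=-20/61, mR=-10/61; mL+mR=-30/61 → advance -1; mR−mL=10/61 → turn +1·90°
n=5: pose=(7,2,S); sL=40/229, sR=40/173; mL=-8040/39617, mR=-20/173; mL+mR=-12620/39617 → advance -1; mR−mL=20/229 → turn +1·90°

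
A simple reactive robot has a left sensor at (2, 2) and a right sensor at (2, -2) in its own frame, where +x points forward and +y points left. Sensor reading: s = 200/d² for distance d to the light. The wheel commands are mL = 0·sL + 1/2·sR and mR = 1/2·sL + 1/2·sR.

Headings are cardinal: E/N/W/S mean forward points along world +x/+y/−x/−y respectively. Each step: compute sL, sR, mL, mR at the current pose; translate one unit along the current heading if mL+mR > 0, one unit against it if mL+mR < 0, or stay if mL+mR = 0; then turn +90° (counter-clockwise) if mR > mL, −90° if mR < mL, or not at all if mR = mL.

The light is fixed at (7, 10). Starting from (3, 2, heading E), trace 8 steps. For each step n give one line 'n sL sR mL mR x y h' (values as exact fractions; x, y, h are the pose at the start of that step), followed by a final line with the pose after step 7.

n=0: pose=(3,2,E); sL=5, sR=25/13; mL=25/26, mR=45/13; mL+mR=115/26 → advance +1; mR−mL=5/2 → turn +1·90°
n=1: pose=(4,2,N); sL=200/61, sR=200/37; mL=100/37, mR=9800/2257; mL+mR=15900/2257 → advance +1; mR−mL=100/61 → turn +1·90°
n=2: pose=(4,3,W); sL=100/53, sR=4; mL=2, mR=156/53; mL+mR=262/53 → advance +1; mR−mL=50/53 → turn +1·90°
n=3: pose=(3,3,S); sL=40/17, sR=200/117; mL=100/117, mR=4040/1989; mL+mR=5740/1989 → advance +1; mR−mL=20/17 → turn +1·90°
n=4: pose=(3,2,E); sL=5, sR=25/13; mL=25/26, mR=45/13; mL+mR=115/26 → advance +1; mR−mL=5/2 → turn +1·90°
n=5: pose=(4,2,N); sL=200/61, sR=200/37; mL=100/37, mR=9800/2257; mL+mR=15900/2257 → advance +1; mR−mL=100/61 → turn +1·90°
n=6: pose=(4,3,W); sL=100/53, sR=4; mL=2, mR=156/53; mL+mR=262/53 → advance +1; mR−mL=50/53 → turn +1·90°
n=7: pose=(3,3,S); sL=40/17, sR=200/117; mL=100/117, mR=4040/1989; mL+mR=5740/1989 → advance +1; mR−mL=20/17 → turn +1·90°

0 5 25/13 25/26 45/13 3 2 E
1 200/61 200/37 100/37 9800/2257 4 2 N
2 100/53 4 2 156/53 4 3 W
3 40/17 200/117 100/117 4040/1989 3 3 S
4 5 25/13 25/26 45/13 3 2 E
5 200/61 200/37 100/37 9800/2257 4 2 N
6 100/53 4 2 156/53 4 3 W
7 40/17 200/117 100/117 4040/1989 3 3 S
final 3 2 E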